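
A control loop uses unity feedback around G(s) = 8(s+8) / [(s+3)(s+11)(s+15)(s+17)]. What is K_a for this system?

0

The open loop has no poles at the origin → type 0 system.
K_a = lim_{s→0} s^2·G(s) = 0 (the extra factor of s kills the finite limit).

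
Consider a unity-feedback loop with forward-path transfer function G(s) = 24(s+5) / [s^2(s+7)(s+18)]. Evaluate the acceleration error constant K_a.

Two free integrators in G(s): this is a type 2 system.
K_a = lim_{s→0} s^2·G(s) = 24·5 / (7·18) = 20/21.

20/21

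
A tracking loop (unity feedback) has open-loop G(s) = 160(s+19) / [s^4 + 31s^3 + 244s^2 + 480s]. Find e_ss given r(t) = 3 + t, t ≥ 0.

3/19

Lowest-order denominator term is 480s, so the open loop has 1 pole at the origin → type 1 system. Taking each input component in turn:
  • 3: tracked with zero error.
  • t: e_ss = 1/K_v with K_v=19/3 → 3/19.
Total e_ss = 3/19.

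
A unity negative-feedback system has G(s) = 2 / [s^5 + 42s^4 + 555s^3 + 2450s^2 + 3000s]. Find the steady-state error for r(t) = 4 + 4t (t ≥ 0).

The denominator has no term below 3000s — 1 pole at s=0, type 1. Taking each input component in turn:
  • 4: tracked with zero error.
  • 4t: e_ss = 4/K_v with K_v=1/1500 → 6000.
Total e_ss = 6000.

6000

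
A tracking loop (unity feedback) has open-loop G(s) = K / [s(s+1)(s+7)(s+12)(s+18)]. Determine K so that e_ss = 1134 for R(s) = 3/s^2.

G(s) has one factor of s in the denominator, so the system is type 1.
K_v = lim_{s→0} s·G(s) = K / (1·7·12·18) = (1/1512)·K.
e_ss = 3/K_v = 1134 ⇒ K_v = 1/378 ⇒ K = (1/378)/(1/1512) = 4.

4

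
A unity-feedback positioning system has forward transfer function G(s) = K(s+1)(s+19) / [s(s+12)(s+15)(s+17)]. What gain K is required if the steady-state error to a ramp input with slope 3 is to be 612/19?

15

The open loop has one pole at the origin → type 1 system.
K_v = lim_{s→0} s·G(s) = K·1·19 / (12·15·17) = (19/3060)·K.
e_ss = 3/K_v = 612/19 ⇒ K_v = 19/204 ⇒ K = (19/204)/(19/3060) = 15.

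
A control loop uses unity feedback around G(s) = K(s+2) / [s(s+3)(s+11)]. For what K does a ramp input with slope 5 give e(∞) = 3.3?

G(s) has one factor of s in the denominator, so the system is type 1.
K_v = lim_{s→0} s·G(s) = K·2 / (3·11) = (2/33)·K.
e_ss = 5/K_v = 3.3 ⇒ K_v = 50/33 ⇒ K = (50/33)/(2/33) = 25.

25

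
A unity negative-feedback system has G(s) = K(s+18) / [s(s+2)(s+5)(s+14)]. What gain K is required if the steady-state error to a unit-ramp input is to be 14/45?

25

One free integrator in G(s): this is a type 1 system.
K_v = lim_{s→0} s·G(s) = K·18 / (2·5·14) = (9/70)·K.
e_ss = 1/K_v = 14/45 ⇒ K_v = 45/14 ⇒ K = (45/14)/(9/70) = 25.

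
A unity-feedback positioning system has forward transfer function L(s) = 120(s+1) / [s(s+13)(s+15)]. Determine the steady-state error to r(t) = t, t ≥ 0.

System type = 1 (one pole at s=0).
K_v = lim_{s→0} s·L(s) = 120·1 / (13·15) = 8/13.
e_ss = 1/K_v = 1/(8/13) = 1.625.

1.625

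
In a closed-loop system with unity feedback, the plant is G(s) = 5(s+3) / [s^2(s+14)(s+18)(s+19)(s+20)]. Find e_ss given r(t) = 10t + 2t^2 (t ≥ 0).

25536

Two free integrators in G(s): this is a type 2 system. Taking each input component in turn:
  • 10t: tracked with zero error.
  • 2t^2: e_ss = 4/K_a with K_a=1/6384 → 25536.
Total e_ss = 25536.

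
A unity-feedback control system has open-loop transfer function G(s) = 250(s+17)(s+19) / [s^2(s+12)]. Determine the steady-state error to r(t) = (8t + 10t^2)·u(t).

Two free integrators in G(s): this is a type 2 system. By superposition:
  • 8t: tracked with zero error.
  • 10t^2: e_ss = 20/K_a with K_a=40375/6 → 24/8075.
Total e_ss = 24/8075.

24/8075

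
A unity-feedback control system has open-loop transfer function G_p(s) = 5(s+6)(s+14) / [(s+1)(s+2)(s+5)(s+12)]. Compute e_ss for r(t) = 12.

G_p(s) has no factors of s in the denominator, so the system is type 0.
K_p = lim_{s→0} G_p(s) = 5·6·14 / (1·2·5·12) = 3.5.
e_ss = 12/(1 + K_p) = 12/4.5 = 8/3.

8/3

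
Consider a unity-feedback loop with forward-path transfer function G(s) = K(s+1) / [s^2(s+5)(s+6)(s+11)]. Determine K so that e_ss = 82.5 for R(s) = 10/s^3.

System type = 2 (two poles at s=0).
K_a = lim_{s→0} s^2·G(s) = K·1 / (5·6·11) = (1/330)·K.
e_ss = 10/K_a = 82.5 ⇒ K_a = 4/33 ⇒ K = (4/33)/(1/330) = 40.

40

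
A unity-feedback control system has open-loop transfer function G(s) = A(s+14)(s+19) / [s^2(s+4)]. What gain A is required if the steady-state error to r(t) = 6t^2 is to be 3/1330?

80

The open loop has two poles at the origin → type 2 system.
K_a = lim_{s→0} s^2·G(s) = A·14·19 / (4) = 66.5·A.
e_ss = 12/K_a = 3/1330 ⇒ K_a = 5320 ⇒ A = 5320/66.5 = 80.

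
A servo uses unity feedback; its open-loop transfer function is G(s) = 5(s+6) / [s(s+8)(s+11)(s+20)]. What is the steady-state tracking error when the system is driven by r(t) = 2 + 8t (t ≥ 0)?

G(s) has one factor of s in the denominator, so the system is type 1. Treating each term separately:
  • 2: tracked with zero error.
  • 8t: e_ss = 8/K_v with K_v=3/176 → 1408/3.
Total e_ss = 1408/3.

1408/3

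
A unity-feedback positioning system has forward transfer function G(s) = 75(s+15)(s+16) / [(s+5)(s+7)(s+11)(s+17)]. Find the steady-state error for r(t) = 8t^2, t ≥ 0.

G(s) has no factors of s in the denominator, so the system is type 0.
K_a = lim_{s→0} s^2·G(s) = 0; the steady-state error to this parabolic input grows without bound.

infinity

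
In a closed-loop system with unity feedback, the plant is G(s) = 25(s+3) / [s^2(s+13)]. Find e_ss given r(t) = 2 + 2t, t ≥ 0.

Two free integrators in G(s): this is a type 2 system. By superposition:
  • 2: tracked with zero error.
  • 2t: tracked with zero error.
Total e_ss = 0.

0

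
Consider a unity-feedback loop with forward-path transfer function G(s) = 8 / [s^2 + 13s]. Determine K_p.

K_p = lim_{s→0} G(s); with 1 pole at the origin the limit diverges, so K_p = ∞.

infinity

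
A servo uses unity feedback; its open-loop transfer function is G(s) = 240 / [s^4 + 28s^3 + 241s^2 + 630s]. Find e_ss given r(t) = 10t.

Lowest-order denominator term is 630s, so the open loop has 1 pole at the origin → type 1 system.
K_v = lim_{s→0} s·G(s) = 240 / 630 = 8/21.
e_ss = 10/K_v = 10/(8/21) = 26.25.

26.25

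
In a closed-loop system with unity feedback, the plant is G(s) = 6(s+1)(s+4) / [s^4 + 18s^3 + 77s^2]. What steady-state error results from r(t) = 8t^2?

154/3

The denominator has no term below 77s^2 — 2 poles at s=0, type 2.
K_a = lim_{s→0} s^2·G(s) = 6·1·4 / 77 = 24/77.
r(t) = 8t^2 gives R(s) = 16/s^3.
e_ss = 16/K_a = 16/(24/77) = 154/3.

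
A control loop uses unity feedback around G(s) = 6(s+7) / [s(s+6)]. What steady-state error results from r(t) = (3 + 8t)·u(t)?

System type = 1 (one pole at s=0). By superposition:
  • 3: tracked with zero error.
  • 8t: e_ss = 8/K_v with K_v=7 → 8/7.
Total e_ss = 8/7.

8/7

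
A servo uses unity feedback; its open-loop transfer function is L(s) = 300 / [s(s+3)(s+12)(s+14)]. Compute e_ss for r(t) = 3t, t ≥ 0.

System type = 1 (one pole at s=0).
K_v = lim_{s→0} s·L(s) = 300 / (3·12·14) = 25/42.
e_ss = 3/K_v = 3/(25/42) = 5.04.

5.04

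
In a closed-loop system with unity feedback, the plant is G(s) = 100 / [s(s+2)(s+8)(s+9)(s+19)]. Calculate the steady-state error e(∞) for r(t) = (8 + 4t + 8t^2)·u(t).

infinity

System type = 1 (one pole at s=0). By superposition:
  • 8: tracked with zero error.
  • 4t: e_ss = 4/K_v with K_v=25/684 → 109.44.
  • 8t^2: a type-1 system cannot track it, e_ss → ∞.
The unbounded component dominates.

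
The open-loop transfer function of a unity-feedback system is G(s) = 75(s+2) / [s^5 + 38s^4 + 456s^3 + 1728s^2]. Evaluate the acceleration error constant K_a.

25/288

Factoring s^2 from the denominator leaves a polynomial with constant term 1728, so the system is type 2.
K_a = lim_{s→0} s^2·G(s) = 75·2 / 1728 = 25/288.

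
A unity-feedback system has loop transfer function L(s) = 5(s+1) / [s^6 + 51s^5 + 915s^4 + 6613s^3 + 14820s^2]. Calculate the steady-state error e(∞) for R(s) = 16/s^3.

Lowest-order denominator term is 14820s^2, so the open loop has 2 poles at the origin → type 2 system.
K_a = lim_{s→0} s^2·L(s) = 5·1 / 14820 = 1/2964.
r(t) = 8t^2 gives R(s) = 16/s^3.
e_ss = 16/K_a = 16/(1/2964) = 47424.

47424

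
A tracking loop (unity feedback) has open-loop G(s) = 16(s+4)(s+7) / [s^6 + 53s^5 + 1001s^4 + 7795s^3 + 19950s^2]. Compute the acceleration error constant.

32/1425

Factoring s^2 from the denominator leaves a polynomial with constant term 19950, so the system is type 2.
K_a = lim_{s→0} s^2·G(s) = 16·4·7 / 19950 = 32/1425.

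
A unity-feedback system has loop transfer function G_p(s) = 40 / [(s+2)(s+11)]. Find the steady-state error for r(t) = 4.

G_p(s) has no factors of s in the denominator, so the system is type 0.
K_p = lim_{s→0} G_p(s) = 40 / (2·11) = 20/11.
e_ss = 4/(1 + K_p) = 4/(31/11) = 44/31.

44/31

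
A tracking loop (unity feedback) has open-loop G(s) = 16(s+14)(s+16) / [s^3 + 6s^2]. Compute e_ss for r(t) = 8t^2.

3/112

Factoring s^2 from the denominator leaves a polynomial with constant term 6, so the system is type 2.
K_a = lim_{s→0} s^2·G(s) = 16·14·16 / 6 = 1792/3.
r(t) = 8t^2 gives R(s) = 16/s^3.
e_ss = 16/K_a = 16/(1792/3) = 3/112.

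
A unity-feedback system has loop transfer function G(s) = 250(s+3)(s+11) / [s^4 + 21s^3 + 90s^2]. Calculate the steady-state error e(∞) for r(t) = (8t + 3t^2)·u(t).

Lowest-order denominator term is 90s^2, so the open loop has 2 poles at the origin → type 2 system. By superposition:
  • 8t: tracked with zero error.
  • 3t^2: e_ss = 6/K_a with K_a=275/3 → 18/275.
Total e_ss = 18/275.

18/275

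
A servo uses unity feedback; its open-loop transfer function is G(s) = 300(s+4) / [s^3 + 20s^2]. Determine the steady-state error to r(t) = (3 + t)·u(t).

0

The denominator has no term below 20s^2 — 2 poles at s=0, type 2. Taking each input component in turn:
  • 3: tracked with zero error.
  • t: tracked with zero error.
Total e_ss = 0.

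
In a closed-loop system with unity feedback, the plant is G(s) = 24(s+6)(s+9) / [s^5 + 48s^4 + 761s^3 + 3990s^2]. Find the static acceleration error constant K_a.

Lowest-order denominator term is 3990s^2, so the open loop has 2 poles at the origin → type 2 system.
K_a = lim_{s→0} s^2·G(s) = 24·6·9 / 3990 = 216/665.

216/665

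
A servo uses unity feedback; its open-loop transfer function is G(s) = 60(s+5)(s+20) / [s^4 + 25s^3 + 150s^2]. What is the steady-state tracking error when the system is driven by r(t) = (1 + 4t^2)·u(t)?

0.2

The denominator has no term below 150s^2 — 2 poles at s=0, type 2. Treating each term separately:
  • 1: tracked with zero error.
  • 4t^2: e_ss = 8/K_a with K_a=40 → 0.2.
Total e_ss = 0.2.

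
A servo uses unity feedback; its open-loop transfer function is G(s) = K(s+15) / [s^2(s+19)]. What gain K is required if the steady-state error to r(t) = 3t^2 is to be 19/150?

Two free integrators in G(s): this is a type 2 system.
K_a = lim_{s→0} s^2·G(s) = K·15 / (19) = (15/19)·K.
e_ss = 6/K_a = 19/150 ⇒ K_a = 900/19 ⇒ K = (900/19)/(15/19) = 60.

60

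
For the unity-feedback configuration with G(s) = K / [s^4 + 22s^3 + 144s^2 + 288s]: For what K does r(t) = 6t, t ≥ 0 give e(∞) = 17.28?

100

Factoring s from the denominator leaves a polynomial with constant term 288, so the system is type 1.
K_v = lim_{s→0} s·G(s) = K / 288 = (1/288)·K.
e_ss = 6/K_v = 17.28 ⇒ K_v = 25/72 ⇒ K = (25/72)/(1/288) = 100.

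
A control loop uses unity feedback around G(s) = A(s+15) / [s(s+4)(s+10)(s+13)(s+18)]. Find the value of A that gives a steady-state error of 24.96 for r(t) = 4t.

100

One free integrator in G(s): this is a type 1 system.
K_v = lim_{s→0} s·G(s) = A·15 / (4·10·13·18) = (1/624)·A.
e_ss = 4/K_v = 24.96 ⇒ K_v = 25/156 ⇒ A = (25/156)/(1/624) = 100.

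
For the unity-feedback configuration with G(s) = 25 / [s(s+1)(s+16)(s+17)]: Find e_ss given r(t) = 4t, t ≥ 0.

43.52

One free integrator in G(s): this is a type 1 system.
K_v = lim_{s→0} s·G(s) = 25 / (1·16·17) = 25/272.
e_ss = 4/K_v = 4/(25/272) = 43.52.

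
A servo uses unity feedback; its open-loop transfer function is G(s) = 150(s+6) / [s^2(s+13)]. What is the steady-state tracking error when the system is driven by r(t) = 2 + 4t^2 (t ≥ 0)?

System type = 2 (two poles at s=0). Treating each term separately:
  • 2: tracked with zero error.
  • 4t^2: e_ss = 8/K_a with K_a=900/13 → 26/225.
Total e_ss = 26/225.

26/225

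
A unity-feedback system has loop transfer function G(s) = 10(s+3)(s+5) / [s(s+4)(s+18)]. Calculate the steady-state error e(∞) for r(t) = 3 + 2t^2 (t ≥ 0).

G(s) has one factor of s in the denominator, so the system is type 1. Treating each term separately:
  • 3: tracked with zero error.
  • 2t^2: a type-1 system cannot track it, e_ss → ∞.
The unbounded component dominates.

infinity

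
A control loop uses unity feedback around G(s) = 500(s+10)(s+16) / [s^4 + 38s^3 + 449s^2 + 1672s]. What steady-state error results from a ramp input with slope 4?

The denominator has no term below 1672s — 1 pole at s=0, type 1.
K_v = lim_{s→0} s·G(s) = 500·10·16 / 1672 = 10000/209.
e_ss = 4/K_v = 4/(10000/209) = 0.0836.

0.0836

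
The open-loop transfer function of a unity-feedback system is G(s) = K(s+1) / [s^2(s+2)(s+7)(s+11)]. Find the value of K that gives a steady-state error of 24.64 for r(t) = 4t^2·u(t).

50

Two free integrators in G(s): this is a type 2 system.
K_a = lim_{s→0} s^2·G(s) = K·1 / (2·7·11) = (1/154)·K.
e_ss = 8/K_a = 24.64 ⇒ K_a = 25/77 ⇒ K = (25/77)/(1/154) = 50.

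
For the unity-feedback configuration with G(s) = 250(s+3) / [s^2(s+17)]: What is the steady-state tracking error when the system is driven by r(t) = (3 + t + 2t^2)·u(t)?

System type = 2 (two poles at s=0). Treating each term separately:
  • 3: tracked with zero error.
  • t: tracked with zero error.
  • 2t^2: e_ss = 4/K_a with K_a=750/17 → 34/375.
Total e_ss = 34/375.

34/375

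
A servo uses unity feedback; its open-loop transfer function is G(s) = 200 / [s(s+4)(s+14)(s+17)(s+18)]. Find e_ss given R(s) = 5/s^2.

428.4

System type = 1 (one pole at s=0).
K_v = lim_{s→0} s·G(s) = 200 / (4·14·17·18) = 25/2142.
e_ss = 5/K_v = 5/(25/2142) = 428.4.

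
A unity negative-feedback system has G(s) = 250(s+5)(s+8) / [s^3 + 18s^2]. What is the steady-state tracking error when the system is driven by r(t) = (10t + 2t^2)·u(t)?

The denominator has no term below 18s^2 — 2 poles at s=0, type 2. Taking each input component in turn:
  • 10t: tracked with zero error.
  • 2t^2: e_ss = 4/K_a with K_a=5000/9 → 0.0072.
Total e_ss = 0.0072.

0.0072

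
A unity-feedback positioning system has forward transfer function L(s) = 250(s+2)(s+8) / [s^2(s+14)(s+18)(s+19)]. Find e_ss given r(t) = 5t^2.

11.97

System type = 2 (two poles at s=0).
K_a = lim_{s→0} s^2·L(s) = 250·2·8 / (14·18·19) = 1000/1197.
r(t) = 5t^2 gives R(s) = 10/s^3.
e_ss = 10/K_a = 10/(1000/1197) = 11.97.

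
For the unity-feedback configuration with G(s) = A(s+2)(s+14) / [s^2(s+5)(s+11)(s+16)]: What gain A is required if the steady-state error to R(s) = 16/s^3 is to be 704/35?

G(s) has two factors of s in the denominator, so the system is type 2.
K_a = lim_{s→0} s^2·G(s) = A·2·14 / (5·11·16) = (7/220)·A.
e_ss = 16/K_a = 704/35 ⇒ K_a = 35/44 ⇒ A = (35/44)/(7/220) = 25.

25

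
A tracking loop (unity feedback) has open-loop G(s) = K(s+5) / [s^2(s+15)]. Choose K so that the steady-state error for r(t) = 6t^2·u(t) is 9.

4

System type = 2 (two poles at s=0).
K_a = lim_{s→0} s^2·G(s) = K·5 / (15) = (1/3)·K.
e_ss = 12/K_a = 9 ⇒ K_a = 4/3 ⇒ K = (4/3)/(1/3) = 4.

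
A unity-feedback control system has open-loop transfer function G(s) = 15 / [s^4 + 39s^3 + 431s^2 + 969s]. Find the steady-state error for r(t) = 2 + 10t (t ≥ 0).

Factoring s from the denominator leaves a polynomial with constant term 969, so the system is type 1. Treating each term separately:
  • 2: tracked with zero error.
  • 10t: e_ss = 10/K_v with K_v=5/323 → 646.
Total e_ss = 646.

646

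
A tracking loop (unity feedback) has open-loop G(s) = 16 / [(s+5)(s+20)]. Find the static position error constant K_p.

G(s) has no factors of s in the denominator, so the system is type 0.
K_p = lim_{s→0} G(s) = 16 / (5·20) = 0.16.

0.16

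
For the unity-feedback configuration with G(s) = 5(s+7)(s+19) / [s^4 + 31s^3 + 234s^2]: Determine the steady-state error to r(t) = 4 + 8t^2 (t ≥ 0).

The denominator has no term below 234s^2 — 2 poles at s=0, type 2. Taking each input component in turn:
  • 4: tracked with zero error.
  • 8t^2: e_ss = 16/K_a with K_a=665/234 → 3744/665.
Total e_ss = 3744/665.

3744/665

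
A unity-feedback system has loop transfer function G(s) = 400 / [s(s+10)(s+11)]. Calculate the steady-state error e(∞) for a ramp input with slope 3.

One free integrator in G(s): this is a type 1 system.
K_v = lim_{s→0} s·G(s) = 400 / (10·11) = 40/11.
e_ss = 3/K_v = 3/(40/11) = 0.825.

0.825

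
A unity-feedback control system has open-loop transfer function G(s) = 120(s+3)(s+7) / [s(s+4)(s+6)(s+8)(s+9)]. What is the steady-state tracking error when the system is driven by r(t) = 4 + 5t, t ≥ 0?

24/7

The open loop has one pole at the origin → type 1 system. By superposition:
  • 4: tracked with zero error.
  • 5t: e_ss = 5/K_v with K_v=35/24 → 24/7.
Total e_ss = 24/7.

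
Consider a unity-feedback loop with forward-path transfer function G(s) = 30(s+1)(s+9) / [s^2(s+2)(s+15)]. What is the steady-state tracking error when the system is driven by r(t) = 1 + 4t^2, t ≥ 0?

8/9

Two free integrators in G(s): this is a type 2 system. Taking each input component in turn:
  • 1: tracked with zero error.
  • 4t^2: e_ss = 8/K_a with K_a=9 → 8/9.
Total e_ss = 8/9.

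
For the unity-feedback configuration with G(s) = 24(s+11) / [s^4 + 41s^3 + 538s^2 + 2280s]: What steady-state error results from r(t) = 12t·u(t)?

The denominator has no term below 2280s — 1 pole at s=0, type 1.
K_v = lim_{s→0} s·G(s) = 24·11 / 2280 = 11/95.
e_ss = 12/K_v = 12/(11/95) = 1140/11.

1140/11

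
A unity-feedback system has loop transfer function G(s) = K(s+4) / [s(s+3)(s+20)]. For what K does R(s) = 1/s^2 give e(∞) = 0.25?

One free integrator in G(s): this is a type 1 system.
K_v = lim_{s→0} s·G(s) = K·4 / (3·20) = (1/15)·K.
e_ss = 1/K_v = 0.25 ⇒ K_v = 4 ⇒ K = 4/(1/15) = 60.

60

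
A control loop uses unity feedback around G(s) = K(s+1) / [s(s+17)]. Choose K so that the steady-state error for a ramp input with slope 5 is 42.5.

2

G(s) has one factor of s in the denominator, so the system is type 1.
K_v = lim_{s→0} s·G(s) = K·1 / (17) = (1/17)·K.
e_ss = 5/K_v = 42.5 ⇒ K_v = 2/17 ⇒ K = (2/17)/(1/17) = 2.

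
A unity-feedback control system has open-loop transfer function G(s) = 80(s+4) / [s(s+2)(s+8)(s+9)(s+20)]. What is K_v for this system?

System type = 1 (one pole at s=0).
K_v = lim_{s→0} s·G(s) = 80·4 / (2·8·9·20) = 1/9.

1/9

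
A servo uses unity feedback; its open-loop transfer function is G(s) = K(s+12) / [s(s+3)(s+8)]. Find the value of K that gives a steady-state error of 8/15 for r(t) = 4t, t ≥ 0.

15

G(s) has one factor of s in the denominator, so the system is type 1.
K_v = lim_{s→0} s·G(s) = K·12 / (3·8) = 0.5·K.
e_ss = 4/K_v = 8/15 ⇒ K_v = 7.5 ⇒ K = 7.5/0.5 = 15.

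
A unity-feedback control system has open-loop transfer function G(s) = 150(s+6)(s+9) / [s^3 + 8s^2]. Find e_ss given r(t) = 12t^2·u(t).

The denominator has no term below 8s^2 — 2 poles at s=0, type 2.
K_a = lim_{s→0} s^2·G(s) = 150·6·9 / 8 = 1012.5.
r(t) = 12t^2 gives R(s) = 24/s^3.
e_ss = 24/K_a = 24/1012.5 = 16/675.

16/675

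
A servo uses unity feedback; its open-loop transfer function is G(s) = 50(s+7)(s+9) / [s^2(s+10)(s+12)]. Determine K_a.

26.25

The open loop has two poles at the origin → type 2 system.
K_a = lim_{s→0} s^2·G(s) = 50·7·9 / (10·12) = 26.25.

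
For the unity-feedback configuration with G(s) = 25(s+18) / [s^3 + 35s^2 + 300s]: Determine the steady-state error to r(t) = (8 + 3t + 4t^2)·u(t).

Lowest-order denominator term is 300s, so the open loop has 1 pole at the origin → type 1 system. Taking each input component in turn:
  • 8: tracked with zero error.
  • 3t: e_ss = 3/K_v with K_v=1.5 → 2.
  • 4t^2: a type-1 system cannot track it, e_ss → ∞.
The unbounded component dominates.

infinity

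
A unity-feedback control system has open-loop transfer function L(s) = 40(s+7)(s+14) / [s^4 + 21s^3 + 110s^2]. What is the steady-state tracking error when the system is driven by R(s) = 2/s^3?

11/196

Lowest-order denominator term is 110s^2, so the open loop has 2 poles at the origin → type 2 system.
K_a = lim_{s→0} s^2·L(s) = 40·7·14 / 110 = 392/11.
r(t) = t^2 gives R(s) = 2/s^3.
e_ss = 2/K_a = 2/(392/11) = 11/196.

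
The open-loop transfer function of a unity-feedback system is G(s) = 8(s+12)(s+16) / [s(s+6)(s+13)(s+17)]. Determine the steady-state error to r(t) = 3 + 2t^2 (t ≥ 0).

System type = 1 (one pole at s=0). Taking each input component in turn:
  • 3: tracked with zero error.
  • 2t^2: a type-1 system cannot track it, e_ss → ∞.
The unbounded component dominates.

infinity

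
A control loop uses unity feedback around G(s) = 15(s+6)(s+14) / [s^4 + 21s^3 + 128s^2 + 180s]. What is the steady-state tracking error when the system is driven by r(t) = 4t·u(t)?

4/7

Lowest-order denominator term is 180s, so the open loop has 1 pole at the origin → type 1 system.
K_v = lim_{s→0} s·G(s) = 15·6·14 / 180 = 7.
e_ss = 4/K_v = 4/7.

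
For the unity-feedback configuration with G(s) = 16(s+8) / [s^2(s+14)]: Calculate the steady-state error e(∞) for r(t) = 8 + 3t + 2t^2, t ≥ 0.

0.4375

The open loop has two poles at the origin → type 2 system. By superposition:
  • 8: tracked with zero error.
  • 3t: tracked with zero error.
  • 2t^2: e_ss = 4/K_a with K_a=64/7 → 0.4375.
Total e_ss = 0.4375.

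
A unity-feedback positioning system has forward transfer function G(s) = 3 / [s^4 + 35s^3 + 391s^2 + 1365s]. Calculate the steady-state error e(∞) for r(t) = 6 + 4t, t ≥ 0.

1820

The denominator has no term below 1365s — 1 pole at s=0, type 1. Treating each term separately:
  • 6: tracked with zero error.
  • 4t: e_ss = 4/K_v with K_v=1/455 → 1820.
Total e_ss = 1820.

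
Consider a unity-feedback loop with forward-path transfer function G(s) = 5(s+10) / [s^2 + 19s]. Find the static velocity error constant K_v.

50/19

The denominator has no term below 19s — 1 pole at s=0, type 1.
K_v = lim_{s→0} s·G(s) = 5·10 / 19 = 50/19.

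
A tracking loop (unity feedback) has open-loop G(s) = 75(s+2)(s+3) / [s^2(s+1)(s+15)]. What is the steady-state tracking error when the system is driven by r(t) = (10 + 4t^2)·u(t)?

The open loop has two poles at the origin → type 2 system. Treating each term separately:
  • 10: tracked with zero error.
  • 4t^2: e_ss = 8/K_a with K_a=30 → 4/15.
Total e_ss = 4/15.

4/15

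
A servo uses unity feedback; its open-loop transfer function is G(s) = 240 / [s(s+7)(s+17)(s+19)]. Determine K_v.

System type = 1 (one pole at s=0).
K_v = lim_{s→0} s·G(s) = 240 / (7·17·19) = 240/2261.

240/2261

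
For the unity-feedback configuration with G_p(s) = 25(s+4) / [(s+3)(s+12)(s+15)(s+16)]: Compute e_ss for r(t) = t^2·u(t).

The open loop has no poles at the origin → type 0 system.
For a type-0 system K_a = 0, so e_ss to a parabolic input is unbounded.

infinity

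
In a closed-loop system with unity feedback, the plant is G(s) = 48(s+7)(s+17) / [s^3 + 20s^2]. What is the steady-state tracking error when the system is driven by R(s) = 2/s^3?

5/714

Factoring s^2 from the denominator leaves a polynomial with constant term 20, so the system is type 2.
K_a = lim_{s→0} s^2·G(s) = 48·7·17 / 20 = 285.6.
r(t) = t^2 gives R(s) = 2/s^3.
e_ss = 2/K_a = 2/285.6 = 5/714.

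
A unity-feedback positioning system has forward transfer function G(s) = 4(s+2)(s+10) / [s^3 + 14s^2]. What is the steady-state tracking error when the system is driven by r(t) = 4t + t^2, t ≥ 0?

Factoring s^2 from the denominator leaves a polynomial with constant term 14, so the system is type 2. By superposition:
  • 4t: tracked with zero error.
  • t^2: e_ss = 2/K_a with K_a=40/7 → 0.35.
Total e_ss = 0.35.

0.35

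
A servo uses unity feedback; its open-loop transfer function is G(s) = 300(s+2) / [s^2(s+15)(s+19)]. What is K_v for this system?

infinity

K_v = lim_{s→0} s·G(s); with 2 poles at the origin the limit diverges, so K_v = ∞.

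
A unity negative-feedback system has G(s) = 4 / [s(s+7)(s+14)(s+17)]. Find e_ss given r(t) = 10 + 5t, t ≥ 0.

System type = 1 (one pole at s=0). By superposition:
  • 10: tracked with zero error.
  • 5t: e_ss = 5/K_v with K_v=2/833 → 2082.5.
Total e_ss = 2082.5.

2082.5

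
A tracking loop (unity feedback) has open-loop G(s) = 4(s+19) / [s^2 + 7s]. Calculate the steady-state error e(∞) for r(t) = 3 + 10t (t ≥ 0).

35/38

The denominator has no term below 7s — 1 pole at s=0, type 1. By superposition:
  • 3: tracked with zero error.
  • 10t: e_ss = 10/K_v with K_v=76/7 → 35/38.
Total e_ss = 35/38.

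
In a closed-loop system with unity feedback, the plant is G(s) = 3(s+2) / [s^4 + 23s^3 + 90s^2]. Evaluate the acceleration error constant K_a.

Lowest-order denominator term is 90s^2, so the open loop has 2 poles at the origin → type 2 system.
K_a = lim_{s→0} s^2·G(s) = 3·2 / 90 = 1/15.

1/15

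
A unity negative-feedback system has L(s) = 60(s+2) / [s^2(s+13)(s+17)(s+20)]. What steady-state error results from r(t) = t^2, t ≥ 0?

System type = 2 (two poles at s=0).
K_a = lim_{s→0} s^2·L(s) = 60·2 / (13·17·20) = 6/221.
r(t) = t^2 gives R(s) = 2/s^3.
e_ss = 2/K_a = 2/(6/221) = 221/3.

221/3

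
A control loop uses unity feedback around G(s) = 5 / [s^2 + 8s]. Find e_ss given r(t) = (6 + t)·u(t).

1.6

The denominator has no term below 8s — 1 pole at s=0, type 1. Treating each term separately:
  • 6: tracked with zero error.
  • t: e_ss = 1/K_v with K_v=0.625 → 1.6.
Total e_ss = 1.6.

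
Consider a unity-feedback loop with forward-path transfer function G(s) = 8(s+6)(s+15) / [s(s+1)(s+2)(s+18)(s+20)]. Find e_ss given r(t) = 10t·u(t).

10

System type = 1 (one pole at s=0).
K_v = lim_{s→0} s·G(s) = 8·6·15 / (1·2·18·20) = 1.
e_ss = 10/K_v = 10/1 = 10.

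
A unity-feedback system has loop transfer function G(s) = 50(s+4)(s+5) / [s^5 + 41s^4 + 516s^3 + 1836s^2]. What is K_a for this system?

Factoring s^2 from the denominator leaves a polynomial with constant term 1836, so the system is type 2.
K_a = lim_{s→0} s^2·G(s) = 50·4·5 / 1836 = 250/459.

250/459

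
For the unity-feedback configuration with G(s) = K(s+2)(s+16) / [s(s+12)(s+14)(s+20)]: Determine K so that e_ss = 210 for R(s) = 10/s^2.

G(s) has one factor of s in the denominator, so the system is type 1.
K_v = lim_{s→0} s·G(s) = K·2·16 / (12·14·20) = (1/105)·K.
e_ss = 10/K_v = 210 ⇒ K_v = 1/21 ⇒ K = (1/21)/(1/105) = 5.

5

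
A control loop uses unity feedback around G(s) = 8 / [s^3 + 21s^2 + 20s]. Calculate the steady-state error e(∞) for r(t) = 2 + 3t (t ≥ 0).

7.5

Factoring s from the denominator leaves a polynomial with constant term 20, so the system is type 1. Treating each term separately:
  • 2: tracked with zero error.
  • 3t: e_ss = 3/K_v with K_v=0.4 → 7.5.
Total e_ss = 7.5.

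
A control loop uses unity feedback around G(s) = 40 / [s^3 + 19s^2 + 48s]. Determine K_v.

5/6

Lowest-order denominator term is 48s, so the open loop has 1 pole at the origin → type 1 system.
K_v = lim_{s→0} s·G(s) = 40 / 48 = 5/6.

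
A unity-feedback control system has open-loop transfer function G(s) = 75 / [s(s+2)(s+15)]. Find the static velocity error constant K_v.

2.5

The open loop has one pole at the origin → type 1 system.
K_v = lim_{s→0} s·G(s) = 75 / (2·15) = 2.5.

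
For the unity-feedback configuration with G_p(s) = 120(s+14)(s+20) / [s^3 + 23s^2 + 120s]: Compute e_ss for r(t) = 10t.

1/28

The denominator has no term below 120s — 1 pole at s=0, type 1.
K_v = lim_{s→0} s·G_p(s) = 120·14·20 / 120 = 280.
e_ss = 10/K_v = 10/280 = 1/28.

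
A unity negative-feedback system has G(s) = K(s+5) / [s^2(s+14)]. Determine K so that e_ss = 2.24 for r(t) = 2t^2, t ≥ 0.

The open loop has two poles at the origin → type 2 system.
K_a = lim_{s→0} s^2·G(s) = K·5 / (14) = (5/14)·K.
e_ss = 4/K_a = 2.24 ⇒ K_a = 25/14 ⇒ K = (25/14)/(5/14) = 5.

5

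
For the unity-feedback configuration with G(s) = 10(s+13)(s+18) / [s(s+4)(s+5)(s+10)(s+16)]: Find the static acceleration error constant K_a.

G(s) has one factor of s in the denominator, so the system is type 1.
K_a = lim_{s→0} s^2·G(s) = 0 (the extra factor of s kills the finite limit).

0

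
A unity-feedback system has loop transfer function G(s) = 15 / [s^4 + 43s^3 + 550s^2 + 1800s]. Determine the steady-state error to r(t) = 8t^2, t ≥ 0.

infinity

Factoring s from the denominator leaves a polynomial with constant term 1800, so the system is type 1.
K_a = lim_{s→0} s^2·G(s) = 0; the steady-state error to this parabolic input grows without bound.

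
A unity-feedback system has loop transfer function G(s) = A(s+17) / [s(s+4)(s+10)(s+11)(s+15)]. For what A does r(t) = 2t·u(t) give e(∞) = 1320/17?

System type = 1 (one pole at s=0).
K_v = lim_{s→0} s·G(s) = A·17 / (4·10·11·15) = (17/6600)·A.
e_ss = 2/K_v = 1320/17 ⇒ K_v = 17/660 ⇒ A = (17/660)/(17/6600) = 10.

10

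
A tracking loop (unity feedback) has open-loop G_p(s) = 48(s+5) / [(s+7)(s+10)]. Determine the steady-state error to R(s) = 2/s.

14/31

The open loop has no poles at the origin → type 0 system.
K_p = lim_{s→0} G_p(s) = 48·5 / (7·10) = 24/7.
e_ss = 2/(1 + K_p) = 2/(31/7) = 14/31.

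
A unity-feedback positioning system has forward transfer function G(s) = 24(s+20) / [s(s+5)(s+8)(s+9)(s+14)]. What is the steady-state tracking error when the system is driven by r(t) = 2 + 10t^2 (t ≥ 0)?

One free integrator in G(s): this is a type 1 system. Treating each term separately:
  • 2: tracked with zero error.
  • 10t^2: a type-1 system cannot track it, e_ss → ∞.
The unbounded component dominates.

infinity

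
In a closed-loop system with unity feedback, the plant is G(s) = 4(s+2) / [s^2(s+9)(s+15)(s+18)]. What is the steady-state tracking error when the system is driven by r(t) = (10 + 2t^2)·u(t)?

Two free integrators in G(s): this is a type 2 system. Taking each input component in turn:
  • 10: tracked with zero error.
  • 2t^2: e_ss = 4/K_a with K_a=4/1215 → 1215.
Total e_ss = 1215.

1215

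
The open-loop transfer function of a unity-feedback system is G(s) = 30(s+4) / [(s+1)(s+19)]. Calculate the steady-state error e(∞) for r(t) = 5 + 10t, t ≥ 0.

G(s) has no factors of s in the denominator, so the system is type 0. Treating each term separately:
  • 5: e_ss = 5/(1+K_p) with K_p=120/19 → 95/139.
  • 10t: a type-0 system cannot track it, e_ss → ∞.
The unbounded component dominates.

infinity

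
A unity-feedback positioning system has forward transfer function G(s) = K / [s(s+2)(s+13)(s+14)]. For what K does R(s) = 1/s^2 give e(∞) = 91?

4

One free integrator in G(s): this is a type 1 system.
K_v = lim_{s→0} s·G(s) = K / (2·13·14) = (1/364)·K.
e_ss = 1/K_v = 91 ⇒ K_v = 1/91 ⇒ K = (1/91)/(1/364) = 4.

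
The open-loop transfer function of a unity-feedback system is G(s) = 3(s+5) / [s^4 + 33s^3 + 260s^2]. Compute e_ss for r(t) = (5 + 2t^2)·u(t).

208/3

Factoring s^2 from the denominator leaves a polynomial with constant term 260, so the system is type 2. By superposition:
  • 5: tracked with zero error.
  • 2t^2: e_ss = 4/K_a with K_a=3/52 → 208/3.
Total e_ss = 208/3.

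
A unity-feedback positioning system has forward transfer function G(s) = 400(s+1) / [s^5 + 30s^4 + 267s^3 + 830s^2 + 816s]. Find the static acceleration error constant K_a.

Factoring s from the denominator leaves a polynomial with constant term 816, so the system is type 1.
K_a = lim_{s→0} s^2·G(s) = 0 (the extra factor of s kills the finite limit).

0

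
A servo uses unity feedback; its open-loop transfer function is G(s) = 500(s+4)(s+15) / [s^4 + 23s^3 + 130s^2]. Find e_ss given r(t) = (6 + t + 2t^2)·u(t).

Factoring s^2 from the denominator leaves a polynomial with constant term 130, so the system is type 2. By superposition:
  • 6: tracked with zero error.
  • t: tracked with zero error.
  • 2t^2: e_ss = 4/K_a with K_a=3000/13 → 13/750.
Total e_ss = 13/750.

13/750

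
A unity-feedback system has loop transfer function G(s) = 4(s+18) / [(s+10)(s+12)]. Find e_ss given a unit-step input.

0.625

System type = 0 (no poles at s=0).
K_p = lim_{s→0} G(s) = 4·18 / (10·12) = 0.6.
e_ss = 1/(1 + K_p) = 1/1.6 = 0.625.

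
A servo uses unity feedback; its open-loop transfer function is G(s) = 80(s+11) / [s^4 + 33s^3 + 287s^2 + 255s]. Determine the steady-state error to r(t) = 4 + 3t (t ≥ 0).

The denominator has no term below 255s — 1 pole at s=0, type 1. By superposition:
  • 4: tracked with zero error.
  • 3t: e_ss = 3/K_v with K_v=176/51 → 153/176.
Total e_ss = 153/176.

153/176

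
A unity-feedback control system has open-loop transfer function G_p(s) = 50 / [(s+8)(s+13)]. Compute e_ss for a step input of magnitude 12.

624/77

G_p(s) has no factors of s in the denominator, so the system is type 0.
K_p = lim_{s→0} G_p(s) = 50 / (8·13) = 25/52.
e_ss = 12/(1 + K_p) = 12/(77/52) = 624/77.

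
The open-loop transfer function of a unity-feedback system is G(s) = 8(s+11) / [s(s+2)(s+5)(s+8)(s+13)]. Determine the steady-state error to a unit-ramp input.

130/11

One free integrator in G(s): this is a type 1 system.
K_v = lim_{s→0} s·G(s) = 8·11 / (2·5·8·13) = 11/130.
e_ss = 1/K_v = 1/(11/130) = 130/11.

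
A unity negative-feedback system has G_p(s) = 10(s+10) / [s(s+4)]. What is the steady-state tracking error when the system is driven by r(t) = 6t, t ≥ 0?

0.24

One free integrator in G_p(s): this is a type 1 system.
K_v = lim_{s→0} s·G_p(s) = 10·10 / (4) = 25.
e_ss = 6/K_v = 6/25 = 0.24.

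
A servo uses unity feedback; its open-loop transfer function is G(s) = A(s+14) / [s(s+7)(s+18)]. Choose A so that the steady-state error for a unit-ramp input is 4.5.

The open loop has one pole at the origin → type 1 system.
K_v = lim_{s→0} s·G(s) = A·14 / (7·18) = (1/9)·A.
e_ss = 1/K_v = 4.5 ⇒ K_v = 2/9 ⇒ A = (2/9)/(1/9) = 2.

2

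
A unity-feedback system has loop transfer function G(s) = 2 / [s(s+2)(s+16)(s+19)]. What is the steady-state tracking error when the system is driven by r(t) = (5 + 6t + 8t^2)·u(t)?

The open loop has one pole at the origin → type 1 system. Treating each term separately:
  • 5: tracked with zero error.
  • 6t: e_ss = 6/K_v with K_v=1/304 → 1824.
  • 8t^2: a type-1 system cannot track it, e_ss → ∞.
The unbounded component dominates.

infinity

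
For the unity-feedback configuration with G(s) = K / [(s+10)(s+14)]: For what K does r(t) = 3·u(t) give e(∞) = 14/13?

The open loop has no poles at the origin → type 0 system.
K_p = lim_{s→0} G(s) = K / (10·14) = (1/140)·K.
e_ss = 3/(1 + K_p) = 14/13 ⇒ 1 + (1/140)·K = 39/14 ⇒ K = 250.

250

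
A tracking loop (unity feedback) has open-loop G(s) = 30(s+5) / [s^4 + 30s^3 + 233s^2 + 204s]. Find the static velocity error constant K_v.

Lowest-order denominator term is 204s, so the open loop has 1 pole at the origin → type 1 system.
K_v = lim_{s→0} s·G(s) = 30·5 / 204 = 25/34.

25/34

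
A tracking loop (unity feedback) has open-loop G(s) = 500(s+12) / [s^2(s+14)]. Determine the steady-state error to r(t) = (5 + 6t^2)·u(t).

Two free integrators in G(s): this is a type 2 system. Taking each input component in turn:
  • 5: tracked with zero error.
  • 6t^2: e_ss = 12/K_a with K_a=3000/7 → 0.028.
Total e_ss = 0.028.

0.028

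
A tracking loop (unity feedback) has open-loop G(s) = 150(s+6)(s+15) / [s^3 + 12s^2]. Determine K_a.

The denominator has no term below 12s^2 — 2 poles at s=0, type 2.
K_a = lim_{s→0} s^2·G(s) = 150·6·15 / 12 = 1125.

1125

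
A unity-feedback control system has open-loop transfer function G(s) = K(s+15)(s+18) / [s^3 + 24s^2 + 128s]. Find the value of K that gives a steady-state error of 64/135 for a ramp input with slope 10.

10

Factoring s from the denominator leaves a polynomial with constant term 128, so the system is type 1.
K_v = lim_{s→0} s·G(s) = K·15·18 / 128 = (135/64)·K.
e_ss = 10/K_v = 64/135 ⇒ K_v = 675/32 ⇒ K = (675/32)/(135/64) = 10.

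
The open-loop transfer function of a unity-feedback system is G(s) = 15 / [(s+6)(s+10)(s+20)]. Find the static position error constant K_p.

0.0125

No free integrators in G(s): this is a type 0 system.
K_p = lim_{s→0} G(s) = 15 / (6·10·20) = 0.0125.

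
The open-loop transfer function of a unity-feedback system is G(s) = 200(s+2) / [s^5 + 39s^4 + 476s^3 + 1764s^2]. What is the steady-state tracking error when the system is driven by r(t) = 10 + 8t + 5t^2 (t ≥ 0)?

44.1

Lowest-order denominator term is 1764s^2, so the open loop has 2 poles at the origin → type 2 system. Taking each input component in turn:
  • 10: tracked with zero error.
  • 8t: tracked with zero error.
  • 5t^2: e_ss = 10/K_a with K_a=100/441 → 44.1.
Total e_ss = 44.1.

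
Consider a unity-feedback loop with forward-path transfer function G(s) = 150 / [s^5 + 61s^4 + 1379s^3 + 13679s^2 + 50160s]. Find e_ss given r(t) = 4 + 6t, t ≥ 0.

2006.4

Factoring s from the denominator leaves a polynomial with constant term 50160, so the system is type 1. Taking each input component in turn:
  • 4: tracked with zero error.
  • 6t: e_ss = 6/K_v with K_v=5/1672 → 2006.4.
Total e_ss = 2006.4.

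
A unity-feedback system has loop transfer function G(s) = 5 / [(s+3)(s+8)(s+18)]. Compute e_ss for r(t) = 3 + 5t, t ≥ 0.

G(s) has no factors of s in the denominator, so the system is type 0. Treating each term separately:
  • 3: e_ss = 3/(1+K_p) with K_p=5/432 → 1296/437.
  • 5t: a type-0 system cannot track it, e_ss → ∞.
The unbounded component dominates.

infinity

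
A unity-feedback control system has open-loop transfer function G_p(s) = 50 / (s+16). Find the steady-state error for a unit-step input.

8/33

System type = 0 (no poles at s=0).
K_p = lim_{s→0} G_p(s) = 50 / (16) = 3.125.
e_ss = 1/(1 + K_p) = 1/4.125 = 8/33.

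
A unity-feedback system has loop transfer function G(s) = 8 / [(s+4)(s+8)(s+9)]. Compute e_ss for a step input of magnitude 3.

G(s) has no factors of s in the denominator, so the system is type 0.
K_p = lim_{s→0} G(s) = 8 / (4·8·9) = 1/36.
e_ss = 3/(1 + K_p) = 3/(37/36) = 108/37.

108/37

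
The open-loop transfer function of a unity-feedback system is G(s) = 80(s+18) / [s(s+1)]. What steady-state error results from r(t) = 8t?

G(s) has one factor of s in the denominator, so the system is type 1.
K_v = lim_{s→0} s·G(s) = 80·18 / (1) = 1440.
e_ss = 8/K_v = 8/1440 = 1/180.

1/180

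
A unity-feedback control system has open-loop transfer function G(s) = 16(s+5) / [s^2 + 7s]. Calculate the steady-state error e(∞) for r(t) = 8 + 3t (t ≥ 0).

The denominator has no term below 7s — 1 pole at s=0, type 1. Treating each term separately:
  • 8: tracked with zero error.
  • 3t: e_ss = 3/K_v with K_v=80/7 → 0.2625.
Total e_ss = 0.2625.

0.2625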